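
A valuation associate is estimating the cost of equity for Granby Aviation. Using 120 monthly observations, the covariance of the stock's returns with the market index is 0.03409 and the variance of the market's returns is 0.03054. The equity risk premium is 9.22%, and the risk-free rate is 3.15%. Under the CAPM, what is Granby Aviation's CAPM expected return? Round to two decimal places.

13.44%

β = Cov(R_i, R_m) / Var(R_m) = 0.03409 / 0.03054 = 1.1162
E(R) = R_f + β × MRP = 3.15% + 1.1162 × 9.22% = 13.44%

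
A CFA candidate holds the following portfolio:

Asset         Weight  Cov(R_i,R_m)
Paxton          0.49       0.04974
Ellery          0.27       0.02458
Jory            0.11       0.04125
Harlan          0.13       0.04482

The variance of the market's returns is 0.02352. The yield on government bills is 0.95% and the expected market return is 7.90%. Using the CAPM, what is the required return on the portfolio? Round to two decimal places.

13.18%

β_Paxton = 0.04974 / 0.02352 = 2.1148
β_Ellery = 0.02458 / 0.02352 = 1.0451
β_Jory = 0.04125 / 0.02352 = 1.7538
β_Harlan = 0.04482 / 0.02352 = 1.9056
β_P = Σ w_i β_i = 0.49×2.1148 + 0.27×1.0451 + 0.11×1.7538 + 0.13×1.9056 = 1.7591
MRP = 7.90% − 0.95% = 6.95%
E(R_P) = R_f + β_P × MRP = 0.95% + 1.7591 × 6.95% = 13.18%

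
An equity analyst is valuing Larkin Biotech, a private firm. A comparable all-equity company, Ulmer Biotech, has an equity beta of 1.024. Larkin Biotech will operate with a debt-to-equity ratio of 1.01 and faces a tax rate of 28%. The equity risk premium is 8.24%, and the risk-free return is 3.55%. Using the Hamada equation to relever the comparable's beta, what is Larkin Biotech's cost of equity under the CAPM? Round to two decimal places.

18.12%

β_L = β_U × [1 + (1 − t)(D/E)] = 1.024 × [1 + (1 − 0.28) × 1.01]
    = 1.024 × [1 + 0.72 × 1.01] = 1.024 × 1.7272 = 1.7687
E(R) = R_f + β_L × MRP = 3.55% + 1.7687 × 8.24% = 18.12%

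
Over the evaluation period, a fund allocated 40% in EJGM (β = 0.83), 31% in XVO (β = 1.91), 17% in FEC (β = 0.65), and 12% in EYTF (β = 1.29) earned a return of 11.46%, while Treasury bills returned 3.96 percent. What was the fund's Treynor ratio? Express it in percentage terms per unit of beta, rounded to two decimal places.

β_P = 0.40×0.83 + 0.31×1.91 + 0.17×0.65 + 0.12×1.29 = 1.1894
Treynor = (R_P − R_f) / β_P = (11.46% − 3.96%) / 1.1894 = 7.50% / 1.1894 = 6.31%

6.31%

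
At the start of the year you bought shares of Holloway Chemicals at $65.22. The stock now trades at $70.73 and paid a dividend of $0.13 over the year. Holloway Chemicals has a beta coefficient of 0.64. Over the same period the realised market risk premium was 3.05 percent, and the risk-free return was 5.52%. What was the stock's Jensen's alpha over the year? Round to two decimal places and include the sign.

Realised HPR = (P1 + D1 − P0) / P0 = (70.73 + 0.13 − 65.22) / 65.22 = 5.64 / 65.22 = 8.6477%
CAPM required = R_f + β·MRP = 5.52% + 0.64 × 3.05% = 7.4720%
α = realised − required = 8.6477% − 7.4720% = +1.18%

+1.18%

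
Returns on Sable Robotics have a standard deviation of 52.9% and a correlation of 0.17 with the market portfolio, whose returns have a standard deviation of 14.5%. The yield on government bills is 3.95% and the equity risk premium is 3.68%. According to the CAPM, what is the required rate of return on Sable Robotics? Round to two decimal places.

6.23%

β = ρ × σ_i / σ_m = 0.17 × 52.9% / 14.5% = 0.6202
E(R) = 3.95% + 0.6202 × 3.68% = 6.23%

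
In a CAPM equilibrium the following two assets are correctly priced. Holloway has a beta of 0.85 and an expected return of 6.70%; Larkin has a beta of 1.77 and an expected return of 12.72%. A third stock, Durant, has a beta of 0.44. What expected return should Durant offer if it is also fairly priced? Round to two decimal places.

4.02%

MRP (SML slope) = (12.72% − 6.70%) / (1.77 − 0.85) = 6.02% / 0.92 = 6.5435%
R_f (intercept) = 6.70% − 0.85 × 6.5435% = 1.1380%
E(R_Durant) = R_f + β × MRP = 1.1380% + 0.44 × 6.5435% = 4.02%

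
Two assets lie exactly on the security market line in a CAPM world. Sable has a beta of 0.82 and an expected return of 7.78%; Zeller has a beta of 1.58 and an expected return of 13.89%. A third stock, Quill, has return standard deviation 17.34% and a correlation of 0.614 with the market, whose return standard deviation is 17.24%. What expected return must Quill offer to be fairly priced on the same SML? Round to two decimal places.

MRP = (13.89% − 7.78%) / (1.58 − 0.82) = 8.0395%
R_f = 7.78% − 0.82 × 8.0395% = 1.1876%
β_Quill = ρ·σ_i/σ_m = 0.614 × 17.34 / 17.24 = 0.6176
E(R_Quill) = R_f + β × MRP = 1.1876% + 0.6176 × 8.0395% = 6.15%

6.15%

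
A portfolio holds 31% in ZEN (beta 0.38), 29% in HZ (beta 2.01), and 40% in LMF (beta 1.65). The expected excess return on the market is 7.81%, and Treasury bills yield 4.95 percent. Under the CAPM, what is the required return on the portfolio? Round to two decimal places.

15.58%

β_P = Σ w_i β_i = 0.31×0.38 + 0.29×2.01 + 0.40×1.65 = 1.3607
E(R_P) = R_f + β_P × MRP = 4.95% + 1.3607 × 7.81% = 15.58%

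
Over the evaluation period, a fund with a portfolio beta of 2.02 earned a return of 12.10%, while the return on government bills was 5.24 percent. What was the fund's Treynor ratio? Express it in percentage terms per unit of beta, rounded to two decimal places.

3.40%

Treynor = (R_P − R_f) / β_P = (12.10% − 5.24%) / 2.0200 = 6.86% / 2.0200 = 3.40%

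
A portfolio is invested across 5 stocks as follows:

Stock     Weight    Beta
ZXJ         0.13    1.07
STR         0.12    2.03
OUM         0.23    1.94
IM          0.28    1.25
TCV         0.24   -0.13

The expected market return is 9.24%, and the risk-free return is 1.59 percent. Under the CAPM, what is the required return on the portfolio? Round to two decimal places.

10.37%

β_P = Σ w_i β_i = 0.13×1.07 + 0.12×2.03 + 0.23×1.94 + 0.28×1.25 + 0.24×-0.13 = 1.1477
MRP = 9.24% − 1.59% = 7.65%
E(R_P) = R_f + β_P × MRP = 1.59% + 1.1477 × 7.65% = 10.37%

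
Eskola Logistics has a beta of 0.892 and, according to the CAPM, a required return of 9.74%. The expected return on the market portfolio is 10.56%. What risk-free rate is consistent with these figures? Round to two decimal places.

E(R) = R_f + β(E(R_m) − R_f) = R_f(1 − β) + β·E(R_m)
9.74% = R_f × (1 − 0.892) + 0.892 × 10.56%
9.74% = R_f × 0.108 + 9.41952%
R_f = (9.74% − 9.41952%) / 0.108 = 2.97%

2.97%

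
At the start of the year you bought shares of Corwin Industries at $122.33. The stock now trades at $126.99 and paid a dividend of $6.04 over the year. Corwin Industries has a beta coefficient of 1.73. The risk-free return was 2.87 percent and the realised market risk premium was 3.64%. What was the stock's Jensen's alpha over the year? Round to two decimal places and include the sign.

Realised HPR = (P1 + D1 − P0) / P0 = (126.99 + 6.04 − 122.33) / 122.33 = 10.70 / 122.33 = 8.7468%
CAPM required = R_f + β·MRP = 2.87% + 1.73 × 3.64% = 9.1672%
α = realised − required = 8.7468% − 9.1672% = -0.42%

-0.42%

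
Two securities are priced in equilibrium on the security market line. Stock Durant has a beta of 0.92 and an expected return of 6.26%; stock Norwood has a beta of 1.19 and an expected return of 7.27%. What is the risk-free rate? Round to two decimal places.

Both satisfy E(R) = R_f + β·MRP, so the slope of the SML is
MRP = (7.27% − 6.26%) / (1.19 − 0.92) = 1.01% / 0.27 = 3.7407%
R_f = E(R_Durant) − β_Durant·MRP = 6.26% − 0.92 × 3.7407% = 2.8186%

2.82%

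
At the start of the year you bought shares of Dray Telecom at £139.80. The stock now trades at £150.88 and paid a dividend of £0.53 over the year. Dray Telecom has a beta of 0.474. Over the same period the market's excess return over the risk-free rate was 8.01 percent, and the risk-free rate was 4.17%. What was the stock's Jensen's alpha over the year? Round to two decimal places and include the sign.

Realised HPR = (P1 + D1 − P0) / P0 = (150.88 + 0.53 − 139.80) / 139.80 = 11.61 / 139.80 = 8.3047%
CAPM required = R_f + β·MRP = 4.17% + 0.474 × 8.01% = 7.96674%
α = realised − required = 8.3047% − 7.96674% = +0.34%

+0.34%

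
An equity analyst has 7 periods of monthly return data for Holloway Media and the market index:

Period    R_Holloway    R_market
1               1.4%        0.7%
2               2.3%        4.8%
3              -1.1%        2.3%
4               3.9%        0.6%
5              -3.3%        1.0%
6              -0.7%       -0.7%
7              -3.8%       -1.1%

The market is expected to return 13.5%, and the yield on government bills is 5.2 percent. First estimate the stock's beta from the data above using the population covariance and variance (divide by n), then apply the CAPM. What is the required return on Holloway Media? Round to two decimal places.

10.33%

Mean R_i = (1.4 + 2.3 − 1.1 + 3.9 − 3.3 − 0.7 − 3.8) / 7 = -0.1857%
Mean R_m = (0.7 + 4.8 + 2.3 + 0.6 + 1.0 − 0.7 − 1.1) / 7 = 1.0857%
Σ(R_i − R̄_i)(R_m − R̄_m) = 14.6114  ⇒  Cov = 14.6114 / 7 = 2.0873
Σ(R_m − R̄_m)² = 23.6286  ⇒  Var(R_m) = 23.6286 / 7 = 3.3755
β = Cov / Var(R_m) = 2.0873 / 3.3755 = 0.6184
MRP = 13.5% − 5.2% = 8.30%
E(R) = R_f + β × MRP = 5.2% + 0.6184 × 8.3% = 10.33%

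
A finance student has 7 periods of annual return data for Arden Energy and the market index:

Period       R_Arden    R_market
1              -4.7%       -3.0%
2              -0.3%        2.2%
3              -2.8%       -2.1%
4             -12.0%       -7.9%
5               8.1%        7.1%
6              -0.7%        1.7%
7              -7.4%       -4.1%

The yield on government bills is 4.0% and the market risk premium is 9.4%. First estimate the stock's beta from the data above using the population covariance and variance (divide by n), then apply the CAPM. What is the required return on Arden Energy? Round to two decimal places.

Mean R_i = (-4.7 − 0.3 − 2.8 − 12.0 + 8.1 − 0.7 − 7.4) / 7 = -2.8286%
Mean R_m = (-3.0 + 2.2 − 2.1 − 7.9 + 7.1 + 1.7 − 4.1) / 7 = -0.8714%
Σ(R_i − R̄_i)(R_m − R̄_m) = 183.5257  ⇒  Cov = 183.5257 / 7 = 26.2180
Σ(R_m − R̄_m)² = 145.4543  ⇒  Var(R_m) = 145.4543 / 7 = 20.7792
β = Cov / Var(R_m) = 26.2180 / 20.7792 = 1.2617
E(R) = R_f + β × MRP = 4.0% + 1.2617 × 9.4% = 15.86%

15.86%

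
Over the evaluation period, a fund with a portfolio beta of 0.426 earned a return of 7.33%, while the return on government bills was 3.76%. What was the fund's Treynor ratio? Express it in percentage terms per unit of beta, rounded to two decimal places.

Treynor = (R_P − R_f) / β_P = (7.33% − 3.76%) / 0.4260 = 3.57% / 0.4260 = 8.38%

8.38%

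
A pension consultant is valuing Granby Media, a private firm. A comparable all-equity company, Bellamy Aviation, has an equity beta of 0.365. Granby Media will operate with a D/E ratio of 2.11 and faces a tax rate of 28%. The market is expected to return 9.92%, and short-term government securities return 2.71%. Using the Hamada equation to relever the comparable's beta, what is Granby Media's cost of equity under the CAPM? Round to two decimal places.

β_L = β_U × [1 + (1 − t)(D/E)] = 0.365 × [1 + (1 − 0.28) × 2.11]
    = 0.365 × [1 + 0.72 × 2.11] = 0.365 × 2.5192 = 0.9195
MRP = 9.92% − 2.71% = 7.21%
E(R) = R_f + β_L × MRP = 2.71% + 0.9195 × 7.21% = 9.34%

9.34%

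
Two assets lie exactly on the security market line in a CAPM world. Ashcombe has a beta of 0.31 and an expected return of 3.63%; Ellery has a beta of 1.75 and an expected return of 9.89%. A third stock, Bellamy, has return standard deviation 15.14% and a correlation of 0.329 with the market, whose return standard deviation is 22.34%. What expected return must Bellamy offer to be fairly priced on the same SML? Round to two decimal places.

3.25%

MRP = (9.89% − 3.63%) / (1.75 − 0.31) = 4.3472%
R_f = 3.63% − 0.31 × 4.3472% = 2.2824%
β_Bellamy = ρ·σ_i/σ_m = 0.329 × 15.14 / 22.34 = 0.2230
E(R_Bellamy) = R_f + β × MRP = 2.2824% + 0.2230 × 4.3472% = 3.25%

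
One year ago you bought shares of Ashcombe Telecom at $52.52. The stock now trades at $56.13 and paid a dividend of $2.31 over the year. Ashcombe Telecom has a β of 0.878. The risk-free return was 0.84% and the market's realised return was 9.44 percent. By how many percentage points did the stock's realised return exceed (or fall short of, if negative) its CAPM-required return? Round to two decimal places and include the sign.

Realised HPR = (P1 + D1 − P0) / P0 = (56.13 + 2.31 − 52.52) / 52.52 = 5.92 / 52.52 = 11.2719%
MRP = 9.44% − 0.84% = 8.60%
CAPM required = R_f + β·MRP = 0.84% + 0.878 × 8.60% = 8.39080%
α = realised − required = 11.2719% − 8.39080% = +2.88%

+2.88%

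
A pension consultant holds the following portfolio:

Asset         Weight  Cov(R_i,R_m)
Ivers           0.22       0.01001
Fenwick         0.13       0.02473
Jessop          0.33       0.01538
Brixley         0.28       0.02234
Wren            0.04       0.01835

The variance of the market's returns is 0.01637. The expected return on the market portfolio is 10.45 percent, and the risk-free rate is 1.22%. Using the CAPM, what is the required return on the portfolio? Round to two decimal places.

11.08%

β_Ivers = 0.01001 / 0.01637 = 0.6115
β_Fenwick = 0.02473 / 0.01637 = 1.5107
β_Jessop = 0.01538 / 0.01637 = 0.9395
β_Brixley = 0.02234 / 0.01637 = 1.3647
β_Wren = 0.01835 / 0.01637 = 1.1210
β_P = Σ w_i β_i = 0.22×0.6115 + 0.13×1.5107 + 0.33×0.9395 + 0.28×1.3647 + 0.04×1.1210 = 1.0679
MRP = 10.45% − 1.22% = 9.23%
E(R_P) = R_f + β_P × MRP = 1.22% + 1.0679 × 9.23% = 11.08%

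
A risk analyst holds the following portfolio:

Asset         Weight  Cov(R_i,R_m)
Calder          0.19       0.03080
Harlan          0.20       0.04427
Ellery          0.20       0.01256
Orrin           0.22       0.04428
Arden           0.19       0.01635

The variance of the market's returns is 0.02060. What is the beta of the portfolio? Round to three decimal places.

1.460

β_Calder = 0.03080 / 0.02060 = 1.4951
β_Harlan = 0.04427 / 0.02060 = 2.1490
β_Ellery = 0.01256 / 0.02060 = 0.6097
β_Orrin = 0.04428 / 0.02060 = 2.1495
β_Arden = 0.01635 / 0.02060 = 0.7937
β_P = Σ w_i β_i = 0.19×1.4951 + 0.20×2.1490 + 0.20×0.6097 + 0.22×2.1495 + 0.19×0.7937 = 1.4595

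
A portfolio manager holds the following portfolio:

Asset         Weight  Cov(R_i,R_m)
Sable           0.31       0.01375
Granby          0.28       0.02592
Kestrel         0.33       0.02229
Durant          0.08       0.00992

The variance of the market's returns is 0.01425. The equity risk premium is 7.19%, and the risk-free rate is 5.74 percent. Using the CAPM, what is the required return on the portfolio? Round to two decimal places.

β_Sable = 0.01375 / 0.01425 = 0.9649
β_Granby = 0.02592 / 0.01425 = 1.8189
β_Kestrel = 0.02229 / 0.01425 = 1.5642
β_Durant = 0.00992 / 0.01425 = 0.6961
β_P = Σ w_i β_i = 0.31×0.9649 + 0.28×1.8189 + 0.33×1.5642 + 0.08×0.6961 = 1.3803
E(R_P) = R_f + β_P × MRP = 5.74% + 1.3803 × 7.19% = 15.66%

15.66%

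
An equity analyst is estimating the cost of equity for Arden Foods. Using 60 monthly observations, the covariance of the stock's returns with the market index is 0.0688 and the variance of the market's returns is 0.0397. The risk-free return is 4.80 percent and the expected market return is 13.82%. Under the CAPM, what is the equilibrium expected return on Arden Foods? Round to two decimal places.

β = Cov(R_i, R_m) / Var(R_m) = 0.0688 / 0.0397 = 1.7330
MRP = 13.82% − 4.80% = 9.02%
E(R) = R_f + β × MRP = 4.80% + 1.7330 × 9.02% = 20.43%

20.43%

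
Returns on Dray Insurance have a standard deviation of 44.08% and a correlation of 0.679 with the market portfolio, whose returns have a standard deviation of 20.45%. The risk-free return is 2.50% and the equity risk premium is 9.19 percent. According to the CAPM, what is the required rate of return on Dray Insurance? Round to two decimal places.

15.95%

β = ρ × σ_i / σ_m = 0.679 × 44.08% / 20.45% = 1.4636
E(R) = 2.50% + 1.4636 × 9.19% = 15.95%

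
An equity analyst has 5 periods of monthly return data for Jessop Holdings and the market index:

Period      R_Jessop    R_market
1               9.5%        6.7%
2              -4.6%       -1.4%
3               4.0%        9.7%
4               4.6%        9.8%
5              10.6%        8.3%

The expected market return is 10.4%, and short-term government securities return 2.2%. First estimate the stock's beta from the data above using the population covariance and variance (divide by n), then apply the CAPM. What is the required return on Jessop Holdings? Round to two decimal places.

Mean R_i = (9.5 − 4.6 + 4.0 + 4.6 + 10.6) / 5 = 4.8200%
Mean R_m = (6.7 − 1.4 + 9.7 + 9.8 + 8.3) / 5 = 6.6200%
Σ(R_i − R̄_i)(R_m − R̄_m) = 82.4080  ⇒  Cov = 82.4080 / 5 = 16.4816
Σ(R_m − R̄_m)² = 86.7480  ⇒  Var(R_m) = 86.7480 / 5 = 17.3496
β = Cov / Var(R_m) = 16.4816 / 17.3496 = 0.9500
MRP = 10.4% − 2.2% = 8.20%
E(R) = R_f + β × MRP = 2.2% + 0.9500 × 8.2% = 9.99%

9.99%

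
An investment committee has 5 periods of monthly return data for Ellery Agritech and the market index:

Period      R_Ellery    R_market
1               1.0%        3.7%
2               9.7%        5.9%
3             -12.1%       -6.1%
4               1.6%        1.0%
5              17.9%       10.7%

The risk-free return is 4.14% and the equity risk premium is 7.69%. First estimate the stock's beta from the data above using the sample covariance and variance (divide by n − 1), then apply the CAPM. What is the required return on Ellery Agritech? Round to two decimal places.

17.68%

Mean R_i = (1.0 + 9.7 − 12.1 + 1.6 + 17.9) / 5 = 3.6200%
Mean R_m = (3.7 + 5.9 − 6.1 + 1.0 + 10.7) / 5 = 3.0400%
Σ(R_i − R̄_i)(R_m − R̄_m) = 272.8460  ⇒  Cov = 272.8460 / 4 = 68.2115
Σ(R_m − R̄_m)² = 154.9920  ⇒  Var(R_m) = 154.9920 / 4 = 38.7480
β = Cov / Var(R_m) = 68.2115 / 38.7480 = 1.7604
E(R) = R_f + β × MRP = 4.14% + 1.7604 × 7.69% = 17.68%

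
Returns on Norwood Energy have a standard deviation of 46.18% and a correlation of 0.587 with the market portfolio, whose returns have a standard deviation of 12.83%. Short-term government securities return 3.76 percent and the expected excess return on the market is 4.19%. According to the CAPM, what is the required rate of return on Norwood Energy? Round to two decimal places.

12.61%

β = ρ × σ_i / σ_m = 0.587 × 46.18% / 12.83% = 2.1128
E(R) = 3.76% + 2.1128 × 4.19% = 12.61%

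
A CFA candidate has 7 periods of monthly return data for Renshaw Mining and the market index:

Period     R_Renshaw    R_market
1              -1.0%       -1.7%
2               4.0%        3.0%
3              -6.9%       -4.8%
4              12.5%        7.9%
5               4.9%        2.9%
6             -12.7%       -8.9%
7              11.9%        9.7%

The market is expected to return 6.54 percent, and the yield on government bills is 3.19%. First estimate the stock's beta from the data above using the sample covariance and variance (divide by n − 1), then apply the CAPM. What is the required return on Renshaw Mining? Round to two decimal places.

Mean R_i = (-1.0 + 4.0 − 6.9 + 12.5 + 4.9 − 12.7 + 11.9) / 7 = 1.8143%
Mean R_m = (-1.7 + 3.0 − 4.8 + 7.9 + 2.9 − 8.9 + 9.7) / 7 = 1.1571%
Σ(R_i − R̄_i)(R_m − R̄_m) = 373.5443  ⇒  Cov = 373.5443 / 6 = 62.2574
Σ(R_m − R̄_m)² = 269.6771  ⇒  Var(R_m) = 269.6771 / 6 = 44.9462
β = Cov / Var(R_m) = 62.2574 / 44.9462 = 1.3852
MRP = 6.54% − 3.19% = 3.35%
E(R) = R_f + β × MRP = 3.19% + 1.3852 × 3.35% = 7.83%

7.83%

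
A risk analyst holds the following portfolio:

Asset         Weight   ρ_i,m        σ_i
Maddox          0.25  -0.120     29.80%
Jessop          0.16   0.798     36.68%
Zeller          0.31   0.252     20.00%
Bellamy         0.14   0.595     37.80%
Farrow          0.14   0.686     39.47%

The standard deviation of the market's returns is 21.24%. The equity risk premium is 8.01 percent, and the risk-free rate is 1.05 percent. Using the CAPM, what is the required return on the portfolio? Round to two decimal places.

5.69%

β_Maddox = -0.120 × 29.80% / 21.24% = -0.1684
β_Jessop = 0.798 × 36.68% / 21.24% = 1.3781
β_Zeller = 0.252 × 20.00% / 21.24% = 0.2373
β_Bellamy = 0.595 × 37.80% / 21.24% = 1.0589
β_Farrow = 0.686 × 39.47% / 21.24% = 1.2748
β_P = Σ w_i β_i = 0.25×-0.1684 + 0.16×1.3781 + 0.31×0.2373 + 0.14×1.0589 + 0.14×1.2748 = 0.5787
E(R_P) = R_f + β_P × MRP = 1.05% + 0.5787 × 8.01% = 5.69%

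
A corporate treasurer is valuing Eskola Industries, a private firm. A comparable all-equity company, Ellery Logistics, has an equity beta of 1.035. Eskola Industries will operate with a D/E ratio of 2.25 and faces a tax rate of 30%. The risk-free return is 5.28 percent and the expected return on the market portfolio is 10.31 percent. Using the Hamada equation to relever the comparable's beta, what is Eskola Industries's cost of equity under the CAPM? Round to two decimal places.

β_L = β_U × [1 + (1 − t)(D/E)] = 1.035 × [1 + (1 − 0.30) × 2.25]
    = 1.035 × [1 + 0.70 × 2.25] = 1.035 × 2.5750 = 2.6651
MRP = 10.31% − 5.28% = 5.03%
E(R) = R_f + β_L × MRP = 5.28% + 2.6651 × 5.03% = 18.69%

18.69%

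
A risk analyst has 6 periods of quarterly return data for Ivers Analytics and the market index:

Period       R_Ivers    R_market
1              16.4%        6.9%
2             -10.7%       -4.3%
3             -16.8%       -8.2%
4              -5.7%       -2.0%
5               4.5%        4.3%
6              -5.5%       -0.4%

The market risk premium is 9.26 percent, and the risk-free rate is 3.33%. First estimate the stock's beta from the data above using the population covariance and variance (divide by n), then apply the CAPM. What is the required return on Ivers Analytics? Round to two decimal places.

22.54%

Mean R_i = (16.4 − 10.7 − 16.8 − 5.7 + 4.5 − 5.5) / 6 = -2.9667%
Mean R_m = (6.9 − 4.3 − 8.2 − 2.0 + 4.3 − 0.4) / 6 = -0.6167%
Σ(R_i − R̄_i)(R_m − R̄_m) = 318.9033  ⇒  Cov = 318.9033 / 6 = 53.1506
Σ(R_m − R̄_m)² = 153.7083  ⇒  Var(R_m) = 153.7083 / 6 = 25.6181
β = Cov / Var(R_m) = 53.1506 / 25.6181 = 2.0747
E(R) = R_f + β × MRP = 3.33% + 2.0747 × 9.26% = 22.54%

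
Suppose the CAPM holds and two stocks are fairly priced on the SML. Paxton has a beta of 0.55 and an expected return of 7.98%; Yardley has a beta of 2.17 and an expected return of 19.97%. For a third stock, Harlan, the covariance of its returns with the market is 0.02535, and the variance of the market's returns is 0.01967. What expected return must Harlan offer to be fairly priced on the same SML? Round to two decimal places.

MRP = (19.97% − 7.98%) / (2.17 − 0.55) = 7.4012%
R_f = 7.98% − 0.55 × 7.4012% = 3.9093%
β_Harlan = Cov / Var(R_m) = 0.02535 / 0.01967 = 1.2888
E(R_Harlan) = R_f + β × MRP = 3.9093% + 1.2888 × 7.4012% = 13.45%

13.45%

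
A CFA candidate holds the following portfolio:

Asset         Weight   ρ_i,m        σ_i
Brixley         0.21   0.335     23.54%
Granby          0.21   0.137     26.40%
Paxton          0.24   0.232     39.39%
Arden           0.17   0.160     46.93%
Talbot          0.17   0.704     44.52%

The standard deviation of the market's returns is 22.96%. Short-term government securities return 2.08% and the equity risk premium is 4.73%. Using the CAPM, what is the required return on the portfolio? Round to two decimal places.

4.39%

β_Brixley = 0.335 × 23.54% / 22.96% = 0.3435
β_Granby = 0.137 × 26.40% / 22.96% = 0.1575
β_Paxton = 0.232 × 39.39% / 22.96% = 0.3980
β_Arden = 0.160 × 46.93% / 22.96% = 0.3270
β_Talbot = 0.704 × 44.52% / 22.96% = 1.3651
β_P = Σ w_i β_i = 0.21×0.3435 + 0.21×0.1575 + 0.24×0.3980 + 0.17×0.3270 + 0.17×1.3651 = 0.4884
E(R_P) = R_f + β_P × MRP = 2.08% + 0.4884 × 4.73% = 4.39%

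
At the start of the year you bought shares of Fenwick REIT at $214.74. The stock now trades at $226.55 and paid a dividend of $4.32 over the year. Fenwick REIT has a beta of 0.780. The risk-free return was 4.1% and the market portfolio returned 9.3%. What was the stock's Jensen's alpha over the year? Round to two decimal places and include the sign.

Realised HPR = (P1 + D1 − P0) / P0 = (226.55 + 4.32 − 214.74) / 214.74 = 16.13 / 214.74 = 7.5114%
MRP = 9.3% − 4.1% = 5.20%
CAPM required = R_f + β·MRP = 4.1% + 0.780 × 5.2% = 8.1560%
α = realised − required = 7.5114% − 8.1560% = -0.64%

-0.64%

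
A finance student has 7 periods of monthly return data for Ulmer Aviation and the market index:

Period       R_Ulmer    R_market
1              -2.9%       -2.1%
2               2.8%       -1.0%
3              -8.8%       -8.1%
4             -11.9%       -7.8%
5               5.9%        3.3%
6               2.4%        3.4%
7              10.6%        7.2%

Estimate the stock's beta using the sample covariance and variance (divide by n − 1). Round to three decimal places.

Mean R_i = (-2.9 + 2.8 − 8.8 − 11.9 + 5.9 + 2.4 + 10.6) / 7 = -0.2714%
Mean R_m = (-2.1 − 1.0 − 8.1 − 7.8 + 3.3 + 3.4 + 7.2) / 7 = -0.7286%
Σ(R_i − R̄_i)(R_m − R̄_m) = 269.9557  ⇒  Cov = 269.9557 / 6 = 44.9926
Σ(R_m − R̄_m)² = 202.4343  ⇒  Var(R_m) = 202.4343 / 6 = 33.7391
β = Cov / Var(R_m) = 44.9926 / 33.7391 = 1.3335

1.334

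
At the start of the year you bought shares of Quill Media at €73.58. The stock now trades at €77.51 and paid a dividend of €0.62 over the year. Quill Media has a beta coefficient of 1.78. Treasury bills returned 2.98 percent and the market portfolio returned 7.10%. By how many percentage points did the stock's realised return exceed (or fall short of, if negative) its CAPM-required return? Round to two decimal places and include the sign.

Realised HPR = (P1 + D1 − P0) / P0 = (77.51 + 0.62 − 73.58) / 73.58 = 4.55 / 73.58 = 6.1837%
MRP = 7.10% − 2.98% = 4.12%
CAPM required = R_f + β·MRP = 2.98% + 1.78 × 4.12% = 10.3136%
α = realised − required = 6.1837% − 10.3136% = -4.13%

-4.13%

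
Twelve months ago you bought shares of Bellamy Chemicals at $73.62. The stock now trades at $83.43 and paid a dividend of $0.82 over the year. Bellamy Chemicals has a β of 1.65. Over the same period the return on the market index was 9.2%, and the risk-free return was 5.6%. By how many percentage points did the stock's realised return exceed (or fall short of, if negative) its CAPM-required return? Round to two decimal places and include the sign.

+2.90%

Realised HPR = (P1 + D1 − P0) / P0 = (83.43 + 0.82 − 73.62) / 73.62 = 10.63 / 73.62 = 14.4390%
MRP = 9.2% − 5.6% = 3.60%
CAPM required = R_f + β·MRP = 5.6% + 1.65 × 3.6% = 11.5400%
α = realised − required = 14.4390% − 11.5400% = +2.90%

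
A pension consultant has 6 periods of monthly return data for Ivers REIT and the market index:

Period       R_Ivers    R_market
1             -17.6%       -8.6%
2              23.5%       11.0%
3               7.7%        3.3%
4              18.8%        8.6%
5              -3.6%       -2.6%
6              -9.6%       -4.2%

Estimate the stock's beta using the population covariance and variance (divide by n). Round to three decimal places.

Mean R_i = (-17.6 + 23.5 + 7.7 + 18.8 − 3.6 − 9.6) / 6 = 3.2000%
Mean R_m = (-8.6 + 11.0 + 3.3 + 8.6 − 2.6 − 4.2) / 6 = 1.2500%
Σ(R_i − R̄_i)(R_m − R̄_m) = 622.6300  ⇒  Cov = 622.6300 / 6 = 103.7717
Σ(R_m − R̄_m)² = 294.8350  ⇒  Var(R_m) = 294.8350 / 6 = 49.1392
β = Cov / Var(R_m) = 103.7717 / 49.1392 = 2.1118

2.112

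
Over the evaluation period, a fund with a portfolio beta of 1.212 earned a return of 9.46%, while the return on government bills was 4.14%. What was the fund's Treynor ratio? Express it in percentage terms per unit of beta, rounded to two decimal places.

4.39%

Treynor = (R_P − R_f) / β_P = (9.46% − 4.14%) / 1.2120 = 5.32% / 1.2120 = 4.39%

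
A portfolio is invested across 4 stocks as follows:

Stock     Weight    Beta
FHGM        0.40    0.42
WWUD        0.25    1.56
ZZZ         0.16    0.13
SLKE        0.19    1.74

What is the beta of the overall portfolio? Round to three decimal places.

0.909

β_P = Σ w_i β_i = 0.40×0.42 + 0.25×1.56 + 0.16×0.13 + 0.19×1.74 = 0.9094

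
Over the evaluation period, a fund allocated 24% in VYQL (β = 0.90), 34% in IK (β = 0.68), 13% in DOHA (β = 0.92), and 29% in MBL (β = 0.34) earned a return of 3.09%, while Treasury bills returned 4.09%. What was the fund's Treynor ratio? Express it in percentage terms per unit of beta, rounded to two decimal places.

β_P = 0.24×0.90 + 0.34×0.68 + 0.13×0.92 + 0.29×0.34 = 0.6654
Treynor = (R_P − R_f) / β_P = (3.09% − 4.09%) / 0.6654 = -1.00% / 0.6654 = -1.50%

-1.50%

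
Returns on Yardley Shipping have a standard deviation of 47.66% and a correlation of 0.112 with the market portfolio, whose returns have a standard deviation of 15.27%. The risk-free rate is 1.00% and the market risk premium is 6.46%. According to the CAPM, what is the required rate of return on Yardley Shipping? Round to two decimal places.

3.26%

β = ρ × σ_i / σ_m = 0.112 × 47.66% / 15.27% = 0.3496
E(R) = 1.00% + 0.3496 × 6.46% = 3.26%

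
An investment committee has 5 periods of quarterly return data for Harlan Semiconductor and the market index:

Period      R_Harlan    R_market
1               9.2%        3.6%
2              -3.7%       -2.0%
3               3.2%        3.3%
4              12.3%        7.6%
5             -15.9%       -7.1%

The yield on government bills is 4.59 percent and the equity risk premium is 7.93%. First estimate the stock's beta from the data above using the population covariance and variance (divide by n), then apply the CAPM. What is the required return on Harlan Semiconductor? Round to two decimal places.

Mean R_i = (9.2 − 3.7 + 3.2 + 12.3 − 15.9) / 5 = 1.0200%
Mean R_m = (3.6 − 2.0 + 3.3 + 7.6 − 7.1) / 5 = 1.0800%
Σ(R_i − R̄_i)(R_m − R̄_m) = 251.9420  ⇒  Cov = 251.9420 / 5 = 50.3884
Σ(R_m − R̄_m)² = 130.1880  ⇒  Var(R_m) = 130.1880 / 5 = 26.0376
β = Cov / Var(R_m) = 50.3884 / 26.0376 = 1.9352
E(R) = R_f + β × MRP = 4.59% + 1.9352 × 7.93% = 19.94%

19.94%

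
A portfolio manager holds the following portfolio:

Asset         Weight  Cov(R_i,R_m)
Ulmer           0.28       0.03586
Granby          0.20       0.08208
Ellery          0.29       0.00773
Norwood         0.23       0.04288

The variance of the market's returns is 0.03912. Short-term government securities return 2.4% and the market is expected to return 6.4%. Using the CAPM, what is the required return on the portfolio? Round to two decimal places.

6.34%

β_Ulmer = 0.03586 / 0.03912 = 0.9167
β_Granby = 0.08208 / 0.03912 = 2.0982
β_Ellery = 0.00773 / 0.03912 = 0.1976
β_Norwood = 0.04288 / 0.03912 = 1.0961
β_P = Σ w_i β_i = 0.28×0.9167 + 0.20×2.0982 + 0.29×0.1976 + 0.23×1.0961 = 0.9857
MRP = 6.4% − 2.4% = 4.00%
E(R_P) = R_f + β_P × MRP = 2.4% + 0.9857 × 4.0% = 6.34%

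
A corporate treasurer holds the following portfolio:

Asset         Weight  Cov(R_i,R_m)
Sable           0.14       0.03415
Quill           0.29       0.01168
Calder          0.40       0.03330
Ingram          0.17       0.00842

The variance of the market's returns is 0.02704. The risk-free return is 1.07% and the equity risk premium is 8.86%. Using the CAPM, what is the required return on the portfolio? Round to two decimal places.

β_Sable = 0.03415 / 0.02704 = 1.2629
β_Quill = 0.01168 / 0.02704 = 0.4320
β_Calder = 0.03330 / 0.02704 = 1.2315
β_Ingram = 0.00842 / 0.02704 = 0.3114
β_P = Σ w_i β_i = 0.14×1.2629 + 0.29×0.4320 + 0.40×1.2315 + 0.17×0.3114 = 0.8476
E(R_P) = R_f + β_P × MRP = 1.07% + 0.8476 × 8.86% = 8.58%

8.58%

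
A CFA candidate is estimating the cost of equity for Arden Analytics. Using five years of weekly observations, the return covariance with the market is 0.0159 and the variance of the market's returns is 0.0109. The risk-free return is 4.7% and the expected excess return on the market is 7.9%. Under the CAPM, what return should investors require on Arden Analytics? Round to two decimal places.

β = Cov(R_i, R_m) / Var(R_m) = 0.0159 / 0.0109 = 1.4587
E(R) = R_f + β × MRP = 4.7% + 1.4587 × 7.9% = 16.22%

16.22%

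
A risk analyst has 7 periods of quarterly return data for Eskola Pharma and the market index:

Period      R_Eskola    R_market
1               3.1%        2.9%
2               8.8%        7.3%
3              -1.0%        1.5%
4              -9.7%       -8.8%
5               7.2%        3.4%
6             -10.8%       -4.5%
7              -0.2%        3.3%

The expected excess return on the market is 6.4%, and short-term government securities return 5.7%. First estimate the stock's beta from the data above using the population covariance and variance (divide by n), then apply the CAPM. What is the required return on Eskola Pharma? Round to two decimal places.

Mean R_i = (3.1 + 8.8 − 1.0 − 9.7 + 7.2 − 10.8 − 0.2) / 7 = -0.3714%
Mean R_m = (2.9 + 7.3 + 1.5 − 8.8 + 3.4 − 4.5 + 3.3) / 7 = 0.7286%
Σ(R_i − R̄_i)(R_m − R̄_m) = 231.4043  ⇒  Cov = 231.4043 / 7 = 33.0578
Σ(R_m − R̄_m)² = 180.3743  ⇒  Var(R_m) = 180.3743 / 7 = 25.7678
β = Cov / Var(R_m) = 33.0578 / 25.7678 = 1.2829
E(R) = R_f + β × MRP = 5.7% + 1.2829 × 6.4% = 13.91%

13.91%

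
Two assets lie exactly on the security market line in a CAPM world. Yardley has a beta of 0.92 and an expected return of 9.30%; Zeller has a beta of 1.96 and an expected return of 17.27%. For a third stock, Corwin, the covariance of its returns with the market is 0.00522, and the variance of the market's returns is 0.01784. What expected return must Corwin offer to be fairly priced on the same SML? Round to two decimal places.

4.49%

MRP = (17.27% − 9.30%) / (1.96 − 0.92) = 7.6635%
R_f = 9.30% − 0.92 × 7.6635% = 2.2496%
β_Corwin = Cov / Var(R_m) = 0.00522 / 0.01784 = 0.2926
E(R_Corwin) = R_f + β × MRP = 2.2496% + 0.2926 × 7.6635% = 4.49%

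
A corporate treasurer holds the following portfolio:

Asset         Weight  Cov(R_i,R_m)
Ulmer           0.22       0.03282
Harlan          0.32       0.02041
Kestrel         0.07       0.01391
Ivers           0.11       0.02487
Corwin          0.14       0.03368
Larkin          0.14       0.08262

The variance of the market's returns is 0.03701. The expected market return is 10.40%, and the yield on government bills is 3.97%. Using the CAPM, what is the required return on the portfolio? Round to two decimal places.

9.83%

β_Ulmer = 0.03282 / 0.03701 = 0.8868
β_Harlan = 0.02041 / 0.03701 = 0.5515
β_Kestrel = 0.01391 / 0.03701 = 0.3758
β_Ivers = 0.02487 / 0.03701 = 0.6720
β_Corwin = 0.03368 / 0.03701 = 0.9100
β_Larkin = 0.08262 / 0.03701 = 2.2324
β_P = Σ w_i β_i = 0.22×0.8868 + 0.32×0.5515 + 0.07×0.3758 + 0.11×0.6720 + 0.14×0.9100 + 0.14×2.2324 = 0.9117
MRP = 10.40% − 3.97% = 6.43%
E(R_P) = R_f + β_P × MRP = 3.97% + 0.9117 × 6.43% = 9.83%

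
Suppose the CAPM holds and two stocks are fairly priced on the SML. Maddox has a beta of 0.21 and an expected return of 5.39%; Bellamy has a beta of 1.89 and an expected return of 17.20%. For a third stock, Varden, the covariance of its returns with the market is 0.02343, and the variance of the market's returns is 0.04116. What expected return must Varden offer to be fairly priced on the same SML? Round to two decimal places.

7.92%

MRP = (17.20% − 5.39%) / (1.89 − 0.21) = 7.0298%
R_f = 5.39% − 0.21 × 7.0298% = 3.9137%
β_Varden = Cov / Var(R_m) = 0.02343 / 0.04116 = 0.5692
E(R_Varden) = R_f + β × MRP = 3.9137% + 0.5692 × 7.0298% = 7.92%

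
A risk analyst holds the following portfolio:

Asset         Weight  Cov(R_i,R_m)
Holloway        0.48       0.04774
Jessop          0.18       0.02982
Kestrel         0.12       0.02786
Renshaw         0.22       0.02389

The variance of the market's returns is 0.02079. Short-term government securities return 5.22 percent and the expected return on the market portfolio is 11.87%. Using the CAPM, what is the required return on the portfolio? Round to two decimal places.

17.02%

β_Holloway = 0.04774 / 0.02079 = 2.2963
β_Jessop = 0.02982 / 0.02079 = 1.4343
β_Kestrel = 0.02786 / 0.02079 = 1.3401
β_Renshaw = 0.02389 / 0.02079 = 1.1491
β_P = Σ w_i β_i = 0.48×2.2963 + 0.18×1.4343 + 0.12×1.3401 + 0.22×1.1491 = 1.7740
MRP = 11.87% − 5.22% = 6.65%
E(R_P) = R_f + β_P × MRP = 5.22% + 1.7740 × 6.65% = 17.02%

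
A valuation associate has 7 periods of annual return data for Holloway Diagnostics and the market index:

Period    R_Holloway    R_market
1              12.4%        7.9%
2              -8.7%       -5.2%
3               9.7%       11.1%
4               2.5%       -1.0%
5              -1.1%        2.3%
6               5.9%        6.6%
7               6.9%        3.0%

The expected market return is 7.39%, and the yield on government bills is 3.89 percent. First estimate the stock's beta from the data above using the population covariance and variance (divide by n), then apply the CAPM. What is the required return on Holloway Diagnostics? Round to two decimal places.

7.84%

Mean R_i = (12.4 − 8.7 + 9.7 + 2.5 − 1.1 + 5.9 + 6.9) / 7 = 3.9429%
Mean R_m = (7.9 − 5.2 + 11.1 − 1.0 + 2.3 + 6.6 + 3.0) / 7 = 3.5286%
Σ(R_i − R̄_i)(R_m − R̄_m) = 208.0914  ⇒  Cov = 208.0914 / 7 = 29.7273
Σ(R_m − R̄_m)² = 184.3543  ⇒  Var(R_m) = 184.3543 / 7 = 26.3363
β = Cov / Var(R_m) = 29.7273 / 26.3363 = 1.1288
MRP = 7.39% − 3.89% = 3.50%
E(R) = R_f + β × MRP = 3.89% + 1.1288 × 3.50% = 7.84%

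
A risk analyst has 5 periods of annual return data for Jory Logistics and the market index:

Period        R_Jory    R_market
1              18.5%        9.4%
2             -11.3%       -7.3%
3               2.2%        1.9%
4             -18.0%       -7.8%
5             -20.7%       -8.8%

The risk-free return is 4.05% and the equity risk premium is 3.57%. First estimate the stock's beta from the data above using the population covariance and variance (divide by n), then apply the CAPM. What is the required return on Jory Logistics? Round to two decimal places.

11.27%

Mean R_i = (18.5 − 11.3 + 2.2 − 18.0 − 20.7) / 5 = -5.8600%
Mean R_m = (9.4 − 7.3 + 1.9 − 7.8 − 8.8) / 5 = -2.5200%
Σ(R_i − R̄_i)(R_m − R̄_m) = 509.2940  ⇒  Cov = 509.2940 / 5 = 101.8588
Σ(R_m − R̄_m)² = 251.7880  ⇒  Var(R_m) = 251.7880 / 5 = 50.3576
β = Cov / Var(R_m) = 101.8588 / 50.3576 = 2.0227
E(R) = R_f + β × MRP = 4.05% + 2.0227 × 3.57% = 11.27%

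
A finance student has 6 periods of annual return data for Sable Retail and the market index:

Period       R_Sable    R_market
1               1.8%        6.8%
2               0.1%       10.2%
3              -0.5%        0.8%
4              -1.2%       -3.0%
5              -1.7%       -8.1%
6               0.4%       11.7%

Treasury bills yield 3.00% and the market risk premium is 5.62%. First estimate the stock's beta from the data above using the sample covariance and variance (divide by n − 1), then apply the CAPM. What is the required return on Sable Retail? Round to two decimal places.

3.70%

Mean R_i = (1.8 + 0.1 − 0.5 − 1.2 − 1.7 + 0.4) / 6 = -0.1833%
Mean R_m = (6.8 + 10.2 + 0.8 − 3.0 − 8.1 + 11.7) / 6 = 3.0667%
Σ(R_i − R̄_i)(R_m − R̄_m) = 38.2833  ⇒  Cov = 38.2833 / 5 = 7.6567
Σ(R_m − R̄_m)² = 305.9933  ⇒  Var(R_m) = 305.9933 / 5 = 61.1987
β = Cov / Var(R_m) = 7.6567 / 61.1987 = 0.1251
E(R) = R_f + β × MRP = 3.00% + 0.1251 × 5.62% = 3.70%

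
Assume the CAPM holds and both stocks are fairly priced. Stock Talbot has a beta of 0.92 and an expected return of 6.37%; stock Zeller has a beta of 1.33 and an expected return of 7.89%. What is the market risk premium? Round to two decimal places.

3.71%

Both satisfy E(R) = R_f + β·MRP, so the slope of the SML is
MRP = (7.89% − 6.37%) / (1.33 − 0.92) = 1.52% / 0.41 = 3.7073%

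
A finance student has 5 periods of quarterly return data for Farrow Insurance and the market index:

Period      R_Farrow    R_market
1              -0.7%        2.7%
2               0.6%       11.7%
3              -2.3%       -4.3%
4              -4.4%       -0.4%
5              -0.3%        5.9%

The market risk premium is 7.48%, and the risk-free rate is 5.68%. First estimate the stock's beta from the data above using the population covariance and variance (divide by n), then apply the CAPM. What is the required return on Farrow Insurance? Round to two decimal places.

Mean R_i = (-0.7 + 0.6 − 2.3 − 4.4 − 0.3) / 5 = -1.4200%
Mean R_m = (2.7 + 11.7 − 4.3 − 0.4 + 5.9) / 5 = 3.1200%
Σ(R_i − R̄_i)(R_m − R̄_m) = 37.1620  ⇒  Cov = 37.1620 / 5 = 7.4324
Σ(R_m − R̄_m)² = 148.9680  ⇒  Var(R_m) = 148.9680 / 5 = 29.7936
β = Cov / Var(R_m) = 7.4324 / 29.7936 = 0.2495
E(R) = R_f + β × MRP = 5.68% + 0.2495 × 7.48% = 7.55%

7.55%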